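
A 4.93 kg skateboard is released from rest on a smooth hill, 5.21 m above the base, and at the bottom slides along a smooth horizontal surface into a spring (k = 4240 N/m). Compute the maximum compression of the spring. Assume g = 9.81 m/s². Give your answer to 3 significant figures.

x = 0.345 m

At max compression the skateboard is momentarily at rest: mgh = ½kx²
x = √(2mgh/k) = √(2 × 4.93 × 9.81 × 5.21 / 4240) = 0.3448 m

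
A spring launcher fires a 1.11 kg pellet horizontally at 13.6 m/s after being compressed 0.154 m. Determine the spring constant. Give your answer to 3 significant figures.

½kx² = ½mv²
k = mv²/x² = (1.11)(13.6)²/(0.154)² = 8657 N/m

k = 8660 N/m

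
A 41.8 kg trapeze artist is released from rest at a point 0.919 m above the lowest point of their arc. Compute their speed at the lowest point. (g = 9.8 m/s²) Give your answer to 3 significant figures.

v = 4.24 m/s

Energy conservation between the two points: mgh = ½mv²
v = √(2gh) = √(2 × 9.8 × 0.919) = √18.012 = 4.244 m/s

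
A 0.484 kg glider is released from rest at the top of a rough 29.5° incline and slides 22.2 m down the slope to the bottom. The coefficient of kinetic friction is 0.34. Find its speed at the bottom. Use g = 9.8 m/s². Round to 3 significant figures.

v = 9.25 m/s

Work–energy: mg(L sinθ) − μ_k(mg cosθ)L = ½mv²
mgh = mgL sinθ = (0.484)(9.8)(22.2)sin29.5° = 51.852 J
W_f = μ_k mg cosθ · L = (0.34)(0.484)(9.8)cos29.5°·22.2 = 31.16 J
½mv² = 51.852 − 31.16 = 20.692 J
v = √(2 × 20.692/0.484) = 9.247 m/s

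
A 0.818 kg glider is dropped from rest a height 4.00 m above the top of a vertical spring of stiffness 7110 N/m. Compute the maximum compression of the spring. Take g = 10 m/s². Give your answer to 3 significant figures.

x = 0.0971 m

Measuring PE from the top of the relaxed spring, at max compression the glider has dropped H + x with zero KE, so:
mg(H + x) = ½kx²
½(7110)x² − (0.818)(10)x − (0.818)(10)(4.00) = 0
3555x² − 8.180x − 32.72 = 0
x = [8.180 + √(66.91 + 465278)]/(2 × 3555) = 0.09709 m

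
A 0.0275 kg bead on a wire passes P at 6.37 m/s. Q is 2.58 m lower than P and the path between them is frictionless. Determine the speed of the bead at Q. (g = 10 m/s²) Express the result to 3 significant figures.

v = 9.60 m/s

Equating total energy at the two states: ½mv₀² + mgh = ½mv²
v² = v₀² + 2gh = (6.37)² + 2(10)(2.58) = 92.177
v = √92.177 = 9.601 m/s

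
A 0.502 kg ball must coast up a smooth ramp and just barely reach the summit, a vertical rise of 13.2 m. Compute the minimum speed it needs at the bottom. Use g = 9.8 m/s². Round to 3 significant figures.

v = 16.1 m/s

At the top it is momentarily at rest, so all KE converts to PE: ½mv² = mgh
v = √(2gh) = √(2 × 9.8 × 13.2) = 16.08 m/s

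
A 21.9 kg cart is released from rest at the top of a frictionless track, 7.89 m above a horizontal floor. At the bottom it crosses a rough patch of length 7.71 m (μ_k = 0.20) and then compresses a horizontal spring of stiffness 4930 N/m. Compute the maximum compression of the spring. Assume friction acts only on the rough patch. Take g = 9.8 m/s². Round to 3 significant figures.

x = 0.743 m

Initial energy: E₁ = mgh = (21.9)(9.8)(7.89) = 1693.4 J
Friction removes W_f = μ_k mg d = (0.20)(21.9)(9.8)(7.71) = 330.9 J
Energy reaching the spring: E = 1693.4 − 330.9 = 1362.4 J
At max compression ½kx² = E ⇒ x = √(2E/k) = √(2 × 1362.4/4930) = 0.7434 m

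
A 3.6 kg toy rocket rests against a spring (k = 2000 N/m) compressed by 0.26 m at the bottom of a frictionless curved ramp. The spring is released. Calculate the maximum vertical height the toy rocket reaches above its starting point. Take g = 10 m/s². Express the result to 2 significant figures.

h = 1.9 m

Energy conservation from release to the highest point: ½kx² = mgh
h = kx²/(2mg) = (2000)(0.26)²/(2 × 3.6 × 10) = 1.878 m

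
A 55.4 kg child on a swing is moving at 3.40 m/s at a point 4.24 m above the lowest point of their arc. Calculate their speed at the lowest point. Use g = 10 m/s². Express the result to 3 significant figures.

Energy conservation between the two points: ½mv₀² + mgh = ½mv²
The mass cancels from both sides.
v² = v₀² + 2gh = (3.40)² + 2(10)(4.24) = 96.360
v = √96.360 = 9.816 m/s

v = 9.82 m/s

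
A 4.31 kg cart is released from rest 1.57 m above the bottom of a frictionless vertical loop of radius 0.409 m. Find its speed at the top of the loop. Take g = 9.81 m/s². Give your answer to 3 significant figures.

v = 3.84 m/s

Energy conservation: mgh = ½mv_top² + mg(2r)
v_top² = 2g(h − 2r) = 2(9.81)(1.57 − 0.8180) = 14.75
v_top = 3.841 m/s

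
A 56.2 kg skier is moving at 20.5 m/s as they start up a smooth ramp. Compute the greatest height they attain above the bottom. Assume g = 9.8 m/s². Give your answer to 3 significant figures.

h = 21.4 m

Setting KE at the bottom equal to PE gained: ½mv² = mgh
h = v²/(2g) = 20.5²/(2 × 9.8) = 21.44 m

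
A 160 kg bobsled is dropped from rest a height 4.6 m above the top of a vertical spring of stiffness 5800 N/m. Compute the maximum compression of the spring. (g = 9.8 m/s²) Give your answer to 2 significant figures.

Take the reference level at the top of the uncompressed spring. At max compression the bobsled has fallen H + x and is momentarily at rest:
mg(H + x) = ½kx²
½(5800)x² − (160)(9.8)x − (160)(9.8)(4.6) = 0
2900x² − 1568x − 7213 = 0
x = [1568 + √(2.459e+06 + 8.3668e+07)]/(2 × 2900) = 1.870 m

x = 1.9 m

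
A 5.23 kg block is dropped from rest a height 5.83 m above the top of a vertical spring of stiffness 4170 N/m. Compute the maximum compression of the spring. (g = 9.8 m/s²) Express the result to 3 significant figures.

Measuring PE from the top of the relaxed spring, at max compression the block has dropped H + x with zero KE, so:
mg(H + x) = ½kx²
½(4170)x² − (5.23)(9.8)x − (5.23)(9.8)(5.83) = 0
2085x² − 51.25x − 298.8 = 0
x = [51.25 + √(2627 + 2.4921e+06)]/(2 × 2085) = 0.3911 m

x = 0.391 m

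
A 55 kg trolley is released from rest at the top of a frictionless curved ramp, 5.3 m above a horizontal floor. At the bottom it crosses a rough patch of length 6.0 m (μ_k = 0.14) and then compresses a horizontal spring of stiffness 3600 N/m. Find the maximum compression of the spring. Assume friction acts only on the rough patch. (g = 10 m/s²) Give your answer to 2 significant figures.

Initial energy: E₁ = mgh = (55)(10)(5.3) = 2915.0 J
Friction removes W_f = μ_k mg d = (0.14)(55)(10)(6.0) = 462.0 J
Energy reaching the spring: E = 2915.0 − 462.0 = 2453.0 J
At max compression ½kx² = E ⇒ x = √(2E/k) = √(2 × 2453.0/3600) = 1.167 m

x = 1.2 m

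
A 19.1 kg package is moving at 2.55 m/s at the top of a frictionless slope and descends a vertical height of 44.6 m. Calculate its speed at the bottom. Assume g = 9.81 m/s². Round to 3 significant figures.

v = 29.7 m/s

Mechanical energy is conserved (no friction): ½mv₀² + mgh = ½mv²
v² = v₀² + 2gh = (2.55)² + 2(9.81)(44.6) = 881.55
v = √881.55 = 29.69 m/s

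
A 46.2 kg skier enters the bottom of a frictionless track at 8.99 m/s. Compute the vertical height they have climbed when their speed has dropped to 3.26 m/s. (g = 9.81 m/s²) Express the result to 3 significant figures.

Energy balance between the two points: ½mv₁² = ½mv₂² + mgh
h = (v₁² − v₂²)/(2g) = (8.99² − 3.26²)/(2 × 9.81) = 3.578 m

h = 3.58 m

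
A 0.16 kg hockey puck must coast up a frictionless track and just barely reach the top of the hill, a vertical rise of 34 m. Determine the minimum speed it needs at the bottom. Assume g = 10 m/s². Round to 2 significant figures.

v = 26 m/s

At the top it is momentarily at rest, so all KE converts to PE: ½mv² = mgh
v = √(2gh) = √(2 × 10 × 34) = 26.08 m/s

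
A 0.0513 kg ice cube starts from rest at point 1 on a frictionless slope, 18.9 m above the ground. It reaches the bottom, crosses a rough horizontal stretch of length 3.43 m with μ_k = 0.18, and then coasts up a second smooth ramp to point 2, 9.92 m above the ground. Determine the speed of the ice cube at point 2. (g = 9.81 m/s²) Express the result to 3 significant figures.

v = 12.8 m/s

Energy at 1: mgh₁ = (0.0513)(9.81)(18.9) = 9.5115 J
Friction loss: W_f = μ_k mg d = 0.3107 J
At 2: ½mv² + mgh₂ = mgh₁ − W_f
½mv² = 9.5115 − 0.3107 − 4.9923 = 4.2085 J
v = √(2 × 4.2085/0.0513) = 12.81 m/s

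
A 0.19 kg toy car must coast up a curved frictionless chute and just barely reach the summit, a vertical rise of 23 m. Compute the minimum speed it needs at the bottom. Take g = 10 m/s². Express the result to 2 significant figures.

At the top it is momentarily at rest, so all KE converts to PE: ½mv² = mgh
v = √(2gh) = √(2 × 10 × 23) = 21.45 m/s

v = 21 m/s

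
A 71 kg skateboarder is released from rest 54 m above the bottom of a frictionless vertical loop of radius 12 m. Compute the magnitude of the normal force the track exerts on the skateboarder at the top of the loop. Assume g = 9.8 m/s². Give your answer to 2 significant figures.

Energy from release to top (height 2r): mgh = ½mv_top² + mg(2r)
v_top² = 2g(h − 2r) = 2(9.8)(54 − 24.00) = 588.00 m²/s²
At the top, both N and weight point toward the centre: N + mg = mv_top²/r
N = m(v_top²/r − g) = 71(588.00/12 − 9.8) = 2783 N

N = 2800 N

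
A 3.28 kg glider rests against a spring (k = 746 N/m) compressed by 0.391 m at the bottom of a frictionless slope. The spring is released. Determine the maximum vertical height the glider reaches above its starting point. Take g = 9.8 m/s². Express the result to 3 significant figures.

h = 1.77 m

All spring PE becomes gravitational PE at the highest point: ½kx² = mgh
h = kx²/(2mg) = (746)(0.391)²/(2 × 3.28 × 9.8) = 1.774 m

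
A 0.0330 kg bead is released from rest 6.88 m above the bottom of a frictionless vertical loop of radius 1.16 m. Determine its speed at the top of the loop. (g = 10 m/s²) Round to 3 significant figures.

Energy conservation: mgh = ½mv_top² + mg(2r)
v_top² = 2g(h − 2r) = 2(10)(6.88 − 2.320) = 91.20
v_top = 9.550 m/s

v = 9.55 m/s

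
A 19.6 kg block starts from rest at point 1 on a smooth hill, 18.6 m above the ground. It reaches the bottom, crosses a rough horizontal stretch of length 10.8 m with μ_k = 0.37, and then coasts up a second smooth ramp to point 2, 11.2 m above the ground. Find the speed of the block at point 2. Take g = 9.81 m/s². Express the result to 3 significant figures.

Energy at 1: mgh₁ = (19.6)(9.81)(18.6) = 3576.3 J
Friction loss: W_f = μ_k mg d = 768.3 J
At 2: ½mv² + mgh₂ = mgh₁ − W_f
½mv² = 3576.3 − 768.3 − 2153.5 = 654.51 J
v = √(2 × 654.51/19.6) = 8.172 m/s

v = 8.17 m/s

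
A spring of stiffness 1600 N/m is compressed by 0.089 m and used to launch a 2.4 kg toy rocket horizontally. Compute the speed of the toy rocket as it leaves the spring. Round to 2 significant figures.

v = 2.3 m/s

The toy rocket leaves the spring when the spring is at natural length, so ½kx² = ½mv²
v = x√(k/m) = 0.089 × √(1600/2.4) = 2.298 m/s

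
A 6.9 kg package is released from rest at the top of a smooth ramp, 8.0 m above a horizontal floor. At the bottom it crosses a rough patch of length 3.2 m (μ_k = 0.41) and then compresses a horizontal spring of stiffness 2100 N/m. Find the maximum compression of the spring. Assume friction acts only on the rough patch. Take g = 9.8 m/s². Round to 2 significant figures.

x = 0.66 m

Initial energy: E₁ = mgh = (6.9)(9.8)(8.0) = 540.96 J
Friction removes W_f = μ_k mg d = (0.41)(6.9)(9.8)(3.2) = 88.72 J
Energy reaching the spring: E = 540.96 − 88.72 = 452.24 J
At max compression ½kx² = E ⇒ x = √(2E/k) = √(2 × 452.24/2100) = 0.6563 m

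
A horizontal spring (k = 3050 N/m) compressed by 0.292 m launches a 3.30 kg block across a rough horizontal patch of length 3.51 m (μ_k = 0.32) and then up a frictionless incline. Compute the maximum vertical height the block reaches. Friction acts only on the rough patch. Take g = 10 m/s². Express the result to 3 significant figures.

h = 2.82 m

Spring energy: E₀ = ½kx² = ½(3050)(0.292)² = 130.03 J
Friction: W_f = μ_k mg d = (0.32)(3.30)(10)(3.51) = 37.07 J
Energy at base of ramp: E = 130.03 − 37.07 = 92.962 J
At max height all remaining energy is PE: mgh = E ⇒ h = E/(mg) = 92.962/(3.30 × 10) = 2.817 m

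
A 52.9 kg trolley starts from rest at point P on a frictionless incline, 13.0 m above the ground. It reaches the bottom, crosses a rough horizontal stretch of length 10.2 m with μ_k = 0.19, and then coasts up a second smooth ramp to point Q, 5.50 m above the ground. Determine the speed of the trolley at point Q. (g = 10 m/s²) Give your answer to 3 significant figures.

v = 10.5 m/s

Energy at P: mgh₁ = (52.9)(10)(13.0) = 6877.0 J
Friction loss: W_f = μ_k mg d = 1025 J
At Q: ½mv² + mgh₂ = mgh₁ − W_f
½mv² = 6877.0 − 1025 − 2909.5 = 2942.3 J
v = √(2 × 2942.3/52.9) = 10.55 m/s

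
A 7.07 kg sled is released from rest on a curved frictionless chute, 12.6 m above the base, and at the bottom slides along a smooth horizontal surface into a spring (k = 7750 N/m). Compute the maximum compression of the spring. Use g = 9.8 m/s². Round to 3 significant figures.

At max compression the sled is momentarily at rest: mgh = ½kx²
x = √(2mgh/k) = √(2 × 7.07 × 9.8 × 12.6 / 7750) = 0.4746 m

x = 0.475 m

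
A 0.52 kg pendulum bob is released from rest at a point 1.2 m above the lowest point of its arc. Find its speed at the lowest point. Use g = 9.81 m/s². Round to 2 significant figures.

v = 4.9 m/s

Equating total energy at the two states: mgh = ½mv²
v = √(2gh) = √(2 × 9.81 × 1.2) = √23.544 = 4.852 m/s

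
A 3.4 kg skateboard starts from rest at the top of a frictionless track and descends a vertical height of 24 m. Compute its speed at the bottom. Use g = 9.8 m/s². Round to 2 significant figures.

v = 22 m/s

By conservation of mechanical energy, mgh = ½mv²
The mass cancels from both sides.
v = √(2gh) = √(2 × 9.8 × 24) = √470.40 = 21.69 m/s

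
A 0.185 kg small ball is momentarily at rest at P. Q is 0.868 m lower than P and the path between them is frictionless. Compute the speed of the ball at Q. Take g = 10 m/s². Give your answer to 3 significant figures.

By conservation of mechanical energy, mgh = ½mv²
v = √(2gh) = √(2 × 10 × 0.868) = √17.360 = 4.167 m/s

v = 4.17 m/s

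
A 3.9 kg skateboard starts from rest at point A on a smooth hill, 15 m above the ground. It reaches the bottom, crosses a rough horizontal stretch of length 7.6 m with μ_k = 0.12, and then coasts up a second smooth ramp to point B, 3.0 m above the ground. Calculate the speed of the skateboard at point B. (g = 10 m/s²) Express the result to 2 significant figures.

Energy at A: mgh₁ = (3.9)(10)(15) = 585.00 J
Friction loss: W_f = μ_k mg d = 35.57 J
At B: ½mv² + mgh₂ = mgh₁ − W_f
½mv² = 585.00 − 35.57 − 117.00 = 432.43 J
v = √(2 × 432.43/3.9) = 14.89 m/s

v = 15 m/s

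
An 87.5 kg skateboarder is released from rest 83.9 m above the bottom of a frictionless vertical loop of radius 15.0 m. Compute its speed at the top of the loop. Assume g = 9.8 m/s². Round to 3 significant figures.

v = 32.5 m/s

Energy conservation: mgh = ½mv_top² + mg(2r)
v_top² = 2g(h − 2r) = 2(9.8)(83.9 − 30.00) = 1056
v_top = 32.50 m/s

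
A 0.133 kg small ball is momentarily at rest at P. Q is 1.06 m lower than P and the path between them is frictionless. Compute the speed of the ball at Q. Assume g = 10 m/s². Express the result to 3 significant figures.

Mechanical energy is conserved (no friction): mgh = ½mv²
v = √(2gh) = √(2 × 10 × 1.06) = √21.200 = 4.604 m/s

v = 4.60 m/s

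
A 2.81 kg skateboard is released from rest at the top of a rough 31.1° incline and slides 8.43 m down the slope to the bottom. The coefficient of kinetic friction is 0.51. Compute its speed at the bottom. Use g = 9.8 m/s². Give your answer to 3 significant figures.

Taking the bottom as reference, mgh = ½mv² + μ_k N L with h = L sinθ, N = mg cosθ:
mgh = mgL sinθ = (2.81)(9.8)(8.43)sin31.1° = 119.91 J
W_f = μ_k mg cosθ · L = (0.51)(2.81)(9.8)cos31.1°·8.43 = 101.4 J
½mv² = 119.91 − 101.4 = 18.534 J
v = √(2 × 18.534/2.81) = 3.632 m/s

v = 3.63 m/s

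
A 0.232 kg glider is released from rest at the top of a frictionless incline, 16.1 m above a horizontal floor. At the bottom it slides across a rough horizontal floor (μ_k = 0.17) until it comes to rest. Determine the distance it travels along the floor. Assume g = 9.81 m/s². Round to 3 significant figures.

Applying the work–energy principle:
At rest all PE has been dissipated by friction: mgh = μ_k m g d
d = h/μ_k = 16.1/0.17 = 94.71 m

d = 94.7 m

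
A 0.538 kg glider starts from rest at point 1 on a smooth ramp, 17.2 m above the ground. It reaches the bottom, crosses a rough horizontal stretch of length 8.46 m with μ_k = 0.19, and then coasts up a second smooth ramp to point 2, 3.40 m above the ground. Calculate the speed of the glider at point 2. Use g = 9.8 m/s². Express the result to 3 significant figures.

v = 15.5 m/s

Energy at 1: mgh₁ = (0.538)(9.8)(17.2) = 90.685 J
Friction loss: W_f = μ_k mg d = 8.475 J
At 2: ½mv² + mgh₂ = mgh₁ − W_f
½mv² = 90.685 − 8.475 − 17.926 = 64.284 J
v = √(2 × 64.284/0.538) = 15.46 m/s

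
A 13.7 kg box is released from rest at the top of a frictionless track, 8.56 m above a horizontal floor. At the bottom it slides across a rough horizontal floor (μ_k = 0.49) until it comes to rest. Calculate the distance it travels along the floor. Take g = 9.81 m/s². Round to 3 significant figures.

Energy at the top = energy at the end + work done against friction:
At rest all PE has been dissipated by friction: mgh = μ_k m g d
d = h/μ_k = 8.56/0.49 = 17.47 m

d = 17.5 m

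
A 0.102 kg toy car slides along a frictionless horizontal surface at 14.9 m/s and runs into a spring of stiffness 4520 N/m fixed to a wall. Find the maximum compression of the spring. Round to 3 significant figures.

All KE is stored as spring PE at maximum compression: ½mv² = ½kx²
x = v√(m/k) = 14.9 × √(0.102/4520) = 0.07078 m

x = 0.0708 m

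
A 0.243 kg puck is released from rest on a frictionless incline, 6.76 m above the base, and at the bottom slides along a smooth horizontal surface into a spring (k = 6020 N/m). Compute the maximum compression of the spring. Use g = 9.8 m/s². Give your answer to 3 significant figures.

x = 0.0731 m

Gravitational PE at the top equals spring PE at max compression: mgh = ½kx²
x = √(2mgh/k) = √(2 × 0.243 × 9.8 × 6.76 / 6020) = 0.07313 m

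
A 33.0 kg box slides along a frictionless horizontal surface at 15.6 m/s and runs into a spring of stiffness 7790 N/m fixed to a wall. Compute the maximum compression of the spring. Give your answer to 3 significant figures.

Conservation of energy between contact and max compression: ½mv² = ½kx²
x = v√(m/k) = 15.6 × √(33.0/7790) = 1.015 m

x = 1.02 m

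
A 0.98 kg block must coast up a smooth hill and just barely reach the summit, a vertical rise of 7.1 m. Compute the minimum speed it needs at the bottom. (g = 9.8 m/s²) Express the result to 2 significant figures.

At the top it is momentarily at rest, so all KE converts to PE: ½mv² = mgh
v = √(2gh) = √(2 × 9.8 × 7.1) = 11.80 m/s

v = 12 m/s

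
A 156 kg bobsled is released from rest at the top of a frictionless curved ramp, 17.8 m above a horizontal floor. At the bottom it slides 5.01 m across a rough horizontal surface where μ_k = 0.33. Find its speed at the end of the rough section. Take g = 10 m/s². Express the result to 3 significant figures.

Energy at the top = energy at the end + work done against friction:
mgh = ½mv² + μ_k m g d
W_f = μ_k mg d = (0.33)(156)(10)(5.01) = 2579 J
½mv² = mgh − W_f = 27768 − 2579 = 25189 J
v = √(2 × 25189/156) = 17.97 m/s

v = 18.0 m/s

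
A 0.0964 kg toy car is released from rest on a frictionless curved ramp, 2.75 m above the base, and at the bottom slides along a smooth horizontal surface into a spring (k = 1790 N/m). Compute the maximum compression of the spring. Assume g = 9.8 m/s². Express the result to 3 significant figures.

x = 0.0539 m

Energy conservation (no friction) from release to max compression: mgh = ½kx²
x = √(2mgh/k) = √(2 × 0.0964 × 9.8 × 2.75 / 1790) = 0.05388 m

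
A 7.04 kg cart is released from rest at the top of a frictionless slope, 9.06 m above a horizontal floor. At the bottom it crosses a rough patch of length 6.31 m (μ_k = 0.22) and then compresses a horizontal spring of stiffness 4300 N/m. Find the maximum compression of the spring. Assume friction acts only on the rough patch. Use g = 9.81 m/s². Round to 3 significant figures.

x = 0.496 m

Initial energy: E₁ = mgh = (7.04)(9.81)(9.06) = 625.71 J
Friction removes W_f = μ_k mg d = (0.22)(7.04)(9.81)(6.31) = 95.87 J
Energy reaching the spring: E = 625.71 − 95.87 = 529.83 J
At max compression ½kx² = E ⇒ x = √(2E/k) = √(2 × 529.83/4300) = 0.4964 m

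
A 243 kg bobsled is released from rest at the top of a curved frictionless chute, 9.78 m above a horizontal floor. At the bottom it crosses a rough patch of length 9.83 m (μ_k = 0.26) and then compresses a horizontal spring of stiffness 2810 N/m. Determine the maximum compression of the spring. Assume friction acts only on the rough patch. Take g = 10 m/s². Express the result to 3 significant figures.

Initial energy: E₁ = mgh = (243)(10)(9.78) = 23765 J
Friction removes W_f = μ_k mg d = (0.26)(243)(10)(9.83) = 6211 J
Energy reaching the spring: E = 23765 − 6211 = 17555 J
At max compression ½kx² = E ⇒ x = √(2E/k) = √(2 × 17555/2810) = 3.535 m

x = 3.53 m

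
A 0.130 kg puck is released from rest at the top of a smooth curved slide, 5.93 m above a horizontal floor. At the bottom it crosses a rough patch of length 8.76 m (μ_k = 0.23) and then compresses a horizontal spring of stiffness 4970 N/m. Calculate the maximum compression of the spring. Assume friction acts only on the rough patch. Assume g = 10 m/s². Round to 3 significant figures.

Initial energy: E₁ = mgh = (0.130)(10)(5.93) = 7.7090 J
Friction removes W_f = μ_k mg d = (0.23)(0.130)(10)(8.76) = 2.619 J
Energy reaching the spring: E = 7.7090 − 2.619 = 5.0898 J
At max compression ½kx² = E ⇒ x = √(2E/k) = √(2 × 5.0898/4970) = 0.04526 m

x = 0.0453 m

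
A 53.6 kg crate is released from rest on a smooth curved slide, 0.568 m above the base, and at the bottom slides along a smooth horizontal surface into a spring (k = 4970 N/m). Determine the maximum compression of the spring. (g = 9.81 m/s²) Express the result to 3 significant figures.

At max compression the crate is momentarily at rest: mgh = ½kx²
x = √(2mgh/k) = √(2 × 53.6 × 9.81 × 0.568 / 4970) = 0.3467 m

x = 0.347 m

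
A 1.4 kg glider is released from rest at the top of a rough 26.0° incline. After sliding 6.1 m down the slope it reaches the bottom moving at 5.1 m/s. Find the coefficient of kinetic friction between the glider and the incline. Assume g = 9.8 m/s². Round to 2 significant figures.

μ_k = 0.25

mgh = ½mv² + μ_k (mg cosθ) L, with h = L sinθ
mgL sinθ = 36.688 J; ½mv² = 18.207 J
W_f = 36.688 − 18.207 = 18.48 J
μ_k = W_f/(mg cosθ · L) = 18.48/(12.33 × 6.1) = 0.2457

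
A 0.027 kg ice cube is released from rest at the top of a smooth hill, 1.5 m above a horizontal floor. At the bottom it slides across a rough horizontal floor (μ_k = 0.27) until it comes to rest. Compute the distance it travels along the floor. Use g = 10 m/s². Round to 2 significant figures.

d = 5.6 m

Applying the work–energy principle:
At rest all PE has been dissipated by friction: mgh = μ_k m g d
d = h/μ_k = 1.5/0.27 = 5.556 m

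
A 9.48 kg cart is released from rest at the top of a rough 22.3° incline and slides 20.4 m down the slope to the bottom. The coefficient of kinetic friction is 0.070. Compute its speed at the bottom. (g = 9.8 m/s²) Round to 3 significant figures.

Taking the bottom as reference, mgh = ½mv² + μ_k N L with h = L sinθ, N = mg cosθ:
mgh = mgL sinθ = (9.48)(9.8)(20.4)sin22.3° = 719.16 J
W_f = μ_k mg cosθ · L = (0.070)(9.48)(9.8)cos22.3°·20.4 = 122.7 J
½mv² = 719.16 − 122.7 = 596.42 J
v = √(2 × 596.42/9.48) = 11.22 m/s

v = 11.2 m/s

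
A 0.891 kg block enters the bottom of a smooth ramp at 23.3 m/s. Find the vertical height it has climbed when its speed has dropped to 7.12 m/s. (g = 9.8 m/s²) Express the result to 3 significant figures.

Conservation of energy: ½mv₁² = ½mv₂² + mgh
h = (v₁² − v₂²)/(2g) = (23.3² − 7.12²)/(2 × 9.8) = 25.11 m

h = 25.1 m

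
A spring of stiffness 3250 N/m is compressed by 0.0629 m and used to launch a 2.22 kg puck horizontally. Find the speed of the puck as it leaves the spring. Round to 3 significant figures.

The puck leaves the spring when the spring is at natural length, so ½kx² = ½mv²
v = x√(k/m) = 0.0629 × √(3250/2.22) = 2.407 m/s

v = 2.41 m/s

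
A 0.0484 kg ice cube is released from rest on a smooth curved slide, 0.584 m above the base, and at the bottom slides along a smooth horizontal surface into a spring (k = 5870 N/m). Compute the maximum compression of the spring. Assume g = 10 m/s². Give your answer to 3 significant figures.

x = 0.00981 m

Gravitational PE at the top equals spring PE at max compression: mgh = ½kx²
x = √(2mgh/k) = √(2 × 0.0484 × 10 × 0.584 / 5870) = 0.009814 m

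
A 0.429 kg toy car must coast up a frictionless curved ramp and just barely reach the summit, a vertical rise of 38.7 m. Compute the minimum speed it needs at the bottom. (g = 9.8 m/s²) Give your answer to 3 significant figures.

v = 27.5 m/s

At the top it is momentarily at rest, so all KE converts to PE: ½mv² = mgh
v = √(2gh) = √(2 × 9.8 × 38.7) = 27.54 m/s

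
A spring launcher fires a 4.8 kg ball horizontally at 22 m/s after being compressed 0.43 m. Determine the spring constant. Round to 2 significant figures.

k = 13000 N/m

Energy stored in the spring equals the launch KE: ½kx² = ½mv²
k = mv²/x² = (4.8)(22)²/(0.43)² = 12565 N/m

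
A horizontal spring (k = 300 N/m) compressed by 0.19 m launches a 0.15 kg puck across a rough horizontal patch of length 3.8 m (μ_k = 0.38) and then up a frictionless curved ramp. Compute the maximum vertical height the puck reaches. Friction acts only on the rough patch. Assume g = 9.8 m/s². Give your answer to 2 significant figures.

h = 2.2 m

Spring energy: E₀ = ½kx² = ½(300)(0.19)² = 5.4150 J
Friction: W_f = μ_k mg d = (0.38)(0.15)(9.8)(3.8) = 2.123 J
Energy at base of ramp: E = 5.4150 − 2.123 = 3.2923 J
At max height all remaining energy is PE: mgh = E ⇒ h = E/(mg) = 3.2923/(0.15 × 9.8) = 2.240 m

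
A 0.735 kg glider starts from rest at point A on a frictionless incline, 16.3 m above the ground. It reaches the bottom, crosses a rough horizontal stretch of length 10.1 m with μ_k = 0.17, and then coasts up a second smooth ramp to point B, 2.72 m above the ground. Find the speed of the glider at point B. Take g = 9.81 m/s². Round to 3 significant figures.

v = 15.3 m/s

Energy at A: mgh₁ = (0.735)(9.81)(16.3) = 117.53 J
Friction loss: W_f = μ_k mg d = 12.38 J
At B: ½mv² + mgh₂ = mgh₁ − W_f
½mv² = 117.53 − 12.38 − 19.612 = 85.536 J
v = √(2 × 85.536/0.735) = 15.26 m/s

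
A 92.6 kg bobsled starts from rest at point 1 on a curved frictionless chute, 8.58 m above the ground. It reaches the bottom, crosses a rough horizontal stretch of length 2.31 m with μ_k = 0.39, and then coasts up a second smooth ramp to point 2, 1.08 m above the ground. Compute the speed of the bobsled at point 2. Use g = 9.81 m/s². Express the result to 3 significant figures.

v = 11.4 m/s

Energy at 1: mgh₁ = (92.6)(9.81)(8.58) = 7794.1 J
Friction loss: W_f = μ_k mg d = 818.4 J
At 2: ½mv² + mgh₂ = mgh₁ − W_f
½mv² = 7794.1 − 818.4 − 981.08 = 5994.7 J
v = √(2 × 5994.7/92.6) = 11.38 m/s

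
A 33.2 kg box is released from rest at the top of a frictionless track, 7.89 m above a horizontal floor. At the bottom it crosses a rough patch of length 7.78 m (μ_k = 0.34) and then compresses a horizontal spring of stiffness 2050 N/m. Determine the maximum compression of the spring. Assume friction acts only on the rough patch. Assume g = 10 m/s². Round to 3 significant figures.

Initial energy: E₁ = mgh = (33.2)(10)(7.89) = 2619.5 J
Friction removes W_f = μ_k mg d = (0.34)(33.2)(10)(7.78) = 878.2 J
Energy reaching the spring: E = 2619.5 − 878.2 = 1741.3 J
At max compression ½kx² = E ⇒ x = √(2E/k) = √(2 × 1741.3/2050) = 1.303 m

x = 1.30 m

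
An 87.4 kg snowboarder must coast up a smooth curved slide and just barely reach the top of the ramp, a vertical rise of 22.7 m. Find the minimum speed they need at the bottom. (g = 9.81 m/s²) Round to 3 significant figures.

At the top they are momentarily at rest, so all KE converts to PE: ½mv² = mgh
v = √(2gh) = √(2 × 9.81 × 22.7) = 21.10 m/s

v = 21.1 m/s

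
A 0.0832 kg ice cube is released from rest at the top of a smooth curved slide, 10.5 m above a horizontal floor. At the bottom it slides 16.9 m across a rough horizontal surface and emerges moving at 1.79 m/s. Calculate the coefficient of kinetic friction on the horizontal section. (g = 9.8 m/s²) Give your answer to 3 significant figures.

Energy at the top = energy at the end + work done against friction:
mgh = ½mv² + μ_k m g d
mgh = 8.5613 J; ½mv² = 0.13329 J
W_f = 8.5613 − 0.13329 = 8.428 J
μ_k = W_f/(mg·d) = 8.428/(0.8154 × 16.9) = 0.6116

μ_k = 0.612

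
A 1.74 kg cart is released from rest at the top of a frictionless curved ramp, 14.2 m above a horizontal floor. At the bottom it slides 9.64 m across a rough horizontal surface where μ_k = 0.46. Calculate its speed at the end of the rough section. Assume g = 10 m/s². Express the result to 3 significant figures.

Applying the work–energy principle:
mgh = ½mv² + μ_k m g d
W_f = μ_k mg d = (0.46)(1.74)(10)(9.64) = 77.16 J
½mv² = mgh − W_f = 247.08 − 77.16 = 169.92 J
v = √(2 × 169.92/1.74) = 13.98 m/s

v = 14.0 m/s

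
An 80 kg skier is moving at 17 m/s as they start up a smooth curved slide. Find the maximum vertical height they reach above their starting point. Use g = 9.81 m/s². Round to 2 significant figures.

By energy conservation, ½mv² = mgh
h = v²/(2g) = 17²/(2 × 9.81) = 14.73 m

h = 15 m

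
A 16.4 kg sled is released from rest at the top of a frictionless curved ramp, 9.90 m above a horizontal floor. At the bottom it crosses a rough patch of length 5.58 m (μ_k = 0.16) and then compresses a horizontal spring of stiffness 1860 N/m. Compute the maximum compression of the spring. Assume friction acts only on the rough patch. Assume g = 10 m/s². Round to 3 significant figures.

Initial energy: E₁ = mgh = (16.4)(10)(9.90) = 1623.6 J
Friction removes W_f = μ_k mg d = (0.16)(16.4)(10)(5.58) = 146.4 J
Energy reaching the spring: E = 1623.6 − 146.4 = 1477.2 J
At max compression ½kx² = E ⇒ x = √(2E/k) = √(2 × 1477.2/1860) = 1.260 m

x = 1.26 m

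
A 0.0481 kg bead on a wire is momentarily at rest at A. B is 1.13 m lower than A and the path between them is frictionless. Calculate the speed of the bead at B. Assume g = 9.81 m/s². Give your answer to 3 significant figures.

Equating total energy at the two states: mgh = ½mv²
The mass cancels from both sides.
v = √(2gh) = √(2 × 9.81 × 1.13) = √22.171 = 4.709 m/s

v = 4.71 m/s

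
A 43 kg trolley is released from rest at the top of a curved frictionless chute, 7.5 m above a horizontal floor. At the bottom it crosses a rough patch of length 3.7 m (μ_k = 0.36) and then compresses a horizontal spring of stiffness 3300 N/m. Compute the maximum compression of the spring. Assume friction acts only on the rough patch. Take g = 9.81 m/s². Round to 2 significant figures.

x = 1.3 m

Initial energy: E₁ = mgh = (43)(9.81)(7.5) = 3163.7 J
Friction removes W_f = μ_k mg d = (0.36)(43)(9.81)(3.7) = 561.9 J
Energy reaching the spring: E = 3163.7 − 561.9 = 2601.8 J
At max compression ½kx² = E ⇒ x = √(2E/k) = √(2 × 2601.8/3300) = 1.256 m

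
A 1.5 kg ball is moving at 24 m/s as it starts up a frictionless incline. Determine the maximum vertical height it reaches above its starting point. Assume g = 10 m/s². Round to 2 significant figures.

Setting KE at the bottom equal to PE gained: ½mv² = mgh
h = v²/(2g) = 24²/(2 × 10) = 28.80 m

h = 29 m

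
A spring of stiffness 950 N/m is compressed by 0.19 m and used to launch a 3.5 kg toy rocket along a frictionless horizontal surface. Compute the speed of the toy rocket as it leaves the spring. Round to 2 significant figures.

v = 3.1 m/s

Spring PE converts entirely to kinetic energy: ½kx² = ½mv²
v = x√(k/m) = 0.19 × √(950/3.5) = 3.130 m/s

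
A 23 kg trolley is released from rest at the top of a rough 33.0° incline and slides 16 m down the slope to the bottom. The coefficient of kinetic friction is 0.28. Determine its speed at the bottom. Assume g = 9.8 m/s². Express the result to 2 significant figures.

Energy: mgh = ½mv² + W_f, with h = L sinθ and W_f = μ_k (mg cosθ) L
mgh = mgL sinθ = (23)(9.8)(16)sin33.0° = 1964.2 J
W_f = μ_k mg cosθ · L = (0.28)(23)(9.8)cos33.0°·16 = 846.9 J
½mv² = 1964.2 − 846.9 = 1117.3 J
v = √(2 × 1117.3/23) = 9.857 m/s

v = 9.9 m/s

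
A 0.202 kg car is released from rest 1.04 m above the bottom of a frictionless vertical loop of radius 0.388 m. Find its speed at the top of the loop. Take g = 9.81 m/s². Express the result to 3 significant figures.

Energy conservation: mgh = ½mv_top² + mg(2r)
v_top² = 2g(h − 2r) = 2(9.81)(1.04 − 0.7760) = 5.180
v_top = 2.276 m/s

v = 2.28 m/s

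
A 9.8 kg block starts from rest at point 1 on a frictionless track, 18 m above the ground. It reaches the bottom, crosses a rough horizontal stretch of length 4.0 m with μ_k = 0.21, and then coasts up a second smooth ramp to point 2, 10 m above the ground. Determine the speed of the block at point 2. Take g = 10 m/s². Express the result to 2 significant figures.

Energy at 1: mgh₁ = (9.8)(10)(18) = 1764.0 J
Friction loss: W_f = μ_k mg d = 82.32 J
At 2: ½mv² + mgh₂ = mgh₁ − W_f
½mv² = 1764.0 − 82.32 − 980.00 = 701.68 J
v = √(2 × 701.68/9.8) = 11.97 m/s

v = 12 m/s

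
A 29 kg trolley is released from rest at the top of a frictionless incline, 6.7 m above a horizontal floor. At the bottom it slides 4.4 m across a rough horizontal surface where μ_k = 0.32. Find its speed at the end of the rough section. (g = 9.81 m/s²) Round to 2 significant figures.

Energy bookkeeping (friction removes W_f = μ_k N d):
mgh = ½mv² + μ_k m g d
W_f = μ_k mg d = (0.32)(29)(9.81)(4.4) = 400.6 J
½mv² = mgh − W_f = 1906.1 − 400.6 = 1505.5 J
v = √(2 × 1505.5/29) = 10.19 m/s

v = 10 m/s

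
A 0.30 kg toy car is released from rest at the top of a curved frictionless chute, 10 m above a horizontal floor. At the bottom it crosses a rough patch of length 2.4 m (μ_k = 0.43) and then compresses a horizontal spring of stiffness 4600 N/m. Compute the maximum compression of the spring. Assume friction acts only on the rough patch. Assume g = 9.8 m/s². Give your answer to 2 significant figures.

x = 0.11 m

Initial energy: E₁ = mgh = (0.30)(9.8)(10) = 29.400 J
Friction removes W_f = μ_k mg d = (0.43)(0.30)(9.8)(2.4) = 3.034 J
Energy reaching the spring: E = 29.400 − 3.034 = 26.366 J
At max compression ½kx² = E ⇒ x = √(2E/k) = √(2 × 26.366/4600) = 0.1071 m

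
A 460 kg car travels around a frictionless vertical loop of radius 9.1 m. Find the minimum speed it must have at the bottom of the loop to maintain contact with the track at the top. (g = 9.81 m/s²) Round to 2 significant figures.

At the top: mg = mv_top²/r ⇒ v_top² = gr = 89.27 m²/s²
Energy from bottom to top (height 2r): ½mv_bot² = ½mv_top² + mg(2r)
v_bot² = gr + 4gr = 5gr = 446.4
v_bot = √(5gr) = 21.13 m/s

v = 21 m/s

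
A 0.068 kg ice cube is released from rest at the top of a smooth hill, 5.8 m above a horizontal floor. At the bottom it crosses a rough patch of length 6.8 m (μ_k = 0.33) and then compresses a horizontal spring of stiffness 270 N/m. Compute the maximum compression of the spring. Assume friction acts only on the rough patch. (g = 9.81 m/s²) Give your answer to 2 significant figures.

Initial energy: E₁ = mgh = (0.068)(9.81)(5.8) = 3.8691 J
Friction removes W_f = μ_k mg d = (0.33)(0.068)(9.81)(6.8) = 1.497 J
Energy reaching the spring: E = 3.8691 − 1.497 = 2.3721 J
At max compression ½kx² = E ⇒ x = √(2E/k) = √(2 × 2.3721/270) = 0.1326 m

x = 0.13 m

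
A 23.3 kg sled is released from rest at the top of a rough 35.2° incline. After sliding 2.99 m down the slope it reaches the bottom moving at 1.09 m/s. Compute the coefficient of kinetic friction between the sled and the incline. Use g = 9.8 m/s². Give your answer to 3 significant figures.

mgh = ½mv² + μ_k (mg cosθ) L, with h = L sinθ
mgL sinθ = 393.55 J; ½mv² = 13.841 J
W_f = 393.55 − 13.841 = 379.7 J
μ_k = W_f/(mg cosθ · L) = 379.7/(186.6 × 2.99) = 0.6806

μ_k = 0.681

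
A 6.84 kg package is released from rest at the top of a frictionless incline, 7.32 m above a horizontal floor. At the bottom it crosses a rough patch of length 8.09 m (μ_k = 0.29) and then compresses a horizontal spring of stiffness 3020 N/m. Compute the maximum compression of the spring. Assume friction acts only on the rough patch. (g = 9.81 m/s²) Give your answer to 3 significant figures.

Initial energy: E₁ = mgh = (6.84)(9.81)(7.32) = 491.17 J
Friction removes W_f = μ_k mg d = (0.29)(6.84)(9.81)(8.09) = 157.4 J
Energy reaching the spring: E = 491.17 − 157.4 = 333.75 J
At max compression ½kx² = E ⇒ x = √(2E/k) = √(2 × 333.75/3020) = 0.4701 m

x = 0.470 m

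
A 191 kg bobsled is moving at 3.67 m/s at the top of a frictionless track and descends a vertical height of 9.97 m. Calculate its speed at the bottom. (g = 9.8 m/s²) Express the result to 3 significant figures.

Mechanical energy is conserved (no friction): ½mv₀² + mgh = ½mv²
v² = v₀² + 2gh = (3.67)² + 2(9.8)(9.97) = 208.88
v = √208.88 = 14.45 m/s

v = 14.5 m/s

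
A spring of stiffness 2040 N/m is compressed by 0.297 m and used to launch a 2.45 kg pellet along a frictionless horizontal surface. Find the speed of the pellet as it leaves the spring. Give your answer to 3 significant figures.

Conservation of energy: ½kx² = ½mv²
v = x√(k/m) = 0.297 × √(2040/2.45) = 8.570 m/s

v = 8.57 m/s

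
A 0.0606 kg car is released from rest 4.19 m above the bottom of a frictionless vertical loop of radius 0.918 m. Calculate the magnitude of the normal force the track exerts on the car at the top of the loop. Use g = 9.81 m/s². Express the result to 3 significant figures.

N = 2.45 N

Energy from release to top (height 2r): mgh = ½mv_top² + mg(2r)
v_top² = 2g(h − 2r) = 2(9.81)(4.19 − 1.836) = 46.185 m²/s²
At the top, both N and weight point toward the centre: N + mg = mv_top²/r
N = m(v_top²/r − g) = 0.0606(46.185/0.918 − 9.81) = 2.454 N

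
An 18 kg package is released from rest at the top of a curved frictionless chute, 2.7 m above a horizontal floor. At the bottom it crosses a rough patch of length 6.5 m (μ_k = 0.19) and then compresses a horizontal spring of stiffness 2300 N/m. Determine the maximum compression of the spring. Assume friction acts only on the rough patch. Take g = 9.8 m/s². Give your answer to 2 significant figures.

x = 0.47 m

Initial energy: E₁ = mgh = (18)(9.8)(2.7) = 476.28 J
Friction removes W_f = μ_k mg d = (0.19)(18)(9.8)(6.5) = 217.9 J
Energy reaching the spring: E = 476.28 − 217.9 = 258.43 J
At max compression ½kx² = E ⇒ x = √(2E/k) = √(2 × 258.43/2300) = 0.4740 m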